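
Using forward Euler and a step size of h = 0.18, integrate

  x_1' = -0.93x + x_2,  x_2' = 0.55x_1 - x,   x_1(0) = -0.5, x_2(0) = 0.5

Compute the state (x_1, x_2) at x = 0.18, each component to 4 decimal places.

-0.4100, 0.4505

Euler on (x_1,x_2): x_1_{n+1} = x_1_n + h·x_1', x_2_{n+1} = x_2_n + h·x_2'.
0.000000: (-0.500000, 0.500000); f=(0.500000, -0.275000) → (-0.410000, 0.450500)
(x_1(0.18), x_2(0.18)) ≈ (-0.4100, 0.4505)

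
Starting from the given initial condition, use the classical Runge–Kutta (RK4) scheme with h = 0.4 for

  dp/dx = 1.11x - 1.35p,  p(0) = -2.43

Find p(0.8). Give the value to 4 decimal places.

RK4: k1 = f(x_n, p_n); k2 = f(x_n + h/2, p_n + (h/2)·k1); k3 = f(x_n + h/2, p_n + (h/2)·k2); k4 = f(x_n + h, p_n + h·k3); p_{n+1} = p_n + (h/6)·(k1 + 2k2 + 2k3 + k4).
x=0.000000, p=-2.430000:
  k1 = f(0.000000, -2.430000) = 3.280500
  k2 = f(0.200000, -1.773900) = 2.616765
  k3 = f(0.200000, -1.906647) = 2.795973
  k4 = f(0.400000, -1.311611) = 2.214674
  p ← -2.430000 + (0.4/6)·(k1 + 2k2 + 2k3 + k4) = -1.341957
x=0.400000, p=-1.341957:
  k1 = f(0.400000, -1.341957) = 2.255641
  k2 = f(0.600000, -0.890828) = 1.868618
  k3 = f(0.600000, -0.968233) = 1.973114
  k4 = f(0.800000, -0.552711) = 1.634160
  p ← -1.341957 + (0.4/6)·(k1 + 2k2 + 2k3 + k4) = -0.570405
p(0.8) ≈ -0.5704

-0.5704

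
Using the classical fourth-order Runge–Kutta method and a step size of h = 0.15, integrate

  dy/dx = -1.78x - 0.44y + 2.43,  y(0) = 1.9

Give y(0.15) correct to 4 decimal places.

2.1118

RK4: k1 = f(x_n, y_n); k2 = f(x_n + h/2, y_n + (h/2)·k1); k3 = f(x_n + h/2, y_n + (h/2)·k2); k4 = f(x_n + h, y_n + h·k3); y_{n+1} = y_n + (h/6)·(k1 + 2k2 + 2k3 + k4).
x=0.000000, y=1.900000:
  k1 = f(0.000000, 1.900000) = 1.594000
  k2 = f(0.075000, 2.019550) = 1.407898
  k3 = f(0.075000, 2.005592) = 1.414039
  k4 = f(0.150000, 2.112106) = 1.233673
  y ← 1.900000 + (0.15/6)·(k1 + 2k2 + 2k3 + k4) = 2.111789
y(0.15) ≈ 2.1118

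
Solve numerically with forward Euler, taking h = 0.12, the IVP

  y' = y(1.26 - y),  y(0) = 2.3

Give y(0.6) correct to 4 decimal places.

1.5457

Euler: y_{n+1} = y_n + h·f(s_n, y_n).
s=0.000000, y=2.300000: f=-2.392000 → y ← 2.300000 + 0.12·(-2.392000) = 2.012960
s=0.120000, y=2.012960: f=-1.515678 → y ← 2.012960 + 0.12·(-1.515678) = 1.831079
s=0.240000, y=1.831079: f=-1.045690 → y ← 1.831079 + 0.12·(-1.045690) = 1.705596
s=0.360000, y=1.705596: f=-0.760006 → y ← 1.705596 + 0.12·(-0.760006) = 1.614395
s=0.480000, y=1.614395: f=-0.572134 → y ← 1.614395 + 0.12·(-0.572134) = 1.545739
y(0.6) ≈ 1.5457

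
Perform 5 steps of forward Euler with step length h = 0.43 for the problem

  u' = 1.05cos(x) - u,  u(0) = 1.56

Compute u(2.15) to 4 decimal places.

Euler: u_{n+1} = u_n + h·f(x_n, u_n).
x=0.000000, u=1.560000: f=-0.510000 → u ← 1.560000 + 0.43·(-0.510000) = 1.340700
x=0.430000, u=1.340700: f=-0.386286 → u ← 1.340700 + 0.43·(-0.386286) = 1.174597
x=0.860000, u=1.174597: f=-0.489538 → u ← 1.174597 + 0.43·(-0.489538) = 0.964096
x=1.290000, u=0.964096: f=-0.673119 → u ← 0.964096 + 0.43·(-0.673119) = 0.674655
x=1.720000, u=0.674655: f=-0.830738 → u ← 0.674655 + 0.43·(-0.830738) = 0.317437
u(2.15) ≈ 0.3174

0.3174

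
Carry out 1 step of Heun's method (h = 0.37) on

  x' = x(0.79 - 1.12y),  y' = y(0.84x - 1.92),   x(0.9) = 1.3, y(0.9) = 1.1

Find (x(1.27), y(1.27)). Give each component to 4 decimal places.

1.1807, 0.7894

Heun on (x,y): k1 = f(t_n, state_n); k2 = f(t_n + h, state_n + h·k1); state_{n+1} = state_n + (h/2)·(k1 + k2).
0.900000: (1.300000, 1.100000)
  k1 = (-0.574600, -0.910800)
  predictor → (1.087398, 0.763004)
  k2 = (-0.070207, -0.768029)
  → (1.180711, 0.789417)
(x(1.27), y(1.27)) ≈ (1.1807, 0.7894)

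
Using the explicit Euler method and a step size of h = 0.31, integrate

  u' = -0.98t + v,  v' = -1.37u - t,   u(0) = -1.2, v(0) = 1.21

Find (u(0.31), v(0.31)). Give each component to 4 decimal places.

-0.8249, 1.7196

Euler on (u,v): u_{n+1} = u_n + h·u', v_{n+1} = v_n + h·v'.
0.000000: (-1.200000, 1.210000); f=(1.210000, 1.644000) → (-0.824900, 1.719640)
(u(0.31), v(0.31)) ≈ (-0.8249, 1.7196)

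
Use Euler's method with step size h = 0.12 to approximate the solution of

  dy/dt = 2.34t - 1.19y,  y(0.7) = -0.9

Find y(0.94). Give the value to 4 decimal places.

-0.2626

Euler: y_{n+1} = y_n + h·f(t_n, y_n).
t=0.700000, y=-0.900000: f=2.709000 → y ← -0.900000 + 0.12·2.709000 = -0.574920
t=0.820000, y=-0.574920: f=2.602955 → y ← -0.574920 + 0.12·2.602955 = -0.262565
y(0.94) ≈ -0.2626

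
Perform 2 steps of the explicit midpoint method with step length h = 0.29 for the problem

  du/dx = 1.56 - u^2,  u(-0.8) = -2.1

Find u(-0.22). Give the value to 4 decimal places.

-10.3017

Midpoint: k1 = f(x_n, u_n); k2 = f(x_n + h/2, u_n + (h/2)·k1); u_{n+1} = u_n + h·k2.
x=-0.800000, u=-2.100000:
  k1 = f(-0.800000, -2.100000) = -2.850000
  k2 = f(-0.655000, -2.513250) = -4.756426
  u ← -2.100000 + 0.29·(-4.756426) = -3.479363
x=-0.510000, u=-3.479363:
  k1 = f(-0.510000, -3.479363) = -10.545970
  k2 = f(-0.365000, -5.008529) = -23.525363
  u ← -3.479363 + 0.29·(-23.525363) = -10.301719
u(-0.22) ≈ -10.3017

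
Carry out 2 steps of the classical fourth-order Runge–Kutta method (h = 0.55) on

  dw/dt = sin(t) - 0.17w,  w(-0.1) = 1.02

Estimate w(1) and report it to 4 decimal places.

RK4: k1 = f(t_n, w_n); k2 = f(t_n + h/2, w_n + (h/2)·k1); k3 = f(t_n + h/2, w_n + (h/2)·k2); k4 = f(t_n + h, w_n + h·k3); w_{n+1} = w_n + (h/6)·(k1 + 2k2 + 2k3 + k4).
t=-0.100000, w=1.020000:
  k1 = f(-0.100000, 1.020000) = -0.273233
  k2 = f(0.175000, 0.944861) = 0.013482
  k3 = f(0.175000, 1.023707) = 0.000078
  k4 = f(0.450000, 1.020043) = 0.261558
  w ← 1.020000 + (0.55/6)·(k1 + 2k2 + 2k3 + k4) = 1.021416
t=0.450000, w=1.021416:
  k1 = f(0.450000, 1.021416) = 0.261325
  k2 = f(0.725000, 1.093280) = 0.477278
  k3 = f(0.725000, 1.152667) = 0.467182
  k4 = f(1.000000, 1.278366) = 0.624149
  w ← 1.021416 + (0.55/6)·(k1 + 2k2 + 2k3 + k4) = 1.275735
w(1) ≈ 1.2757

1.2757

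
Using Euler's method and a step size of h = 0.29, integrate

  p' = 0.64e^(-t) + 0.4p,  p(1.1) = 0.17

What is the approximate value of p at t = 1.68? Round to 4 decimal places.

Euler: p_{n+1} = p_n + h·f(t_n, p_n).
t=1.100000, p=0.170000: f=0.281037 → p ← 0.170000 + 0.29·0.281037 = 0.251501
t=1.390000, p=0.251501: f=0.260009 → p ← 0.251501 + 0.29·0.260009 = 0.326903
p(1.68) ≈ 0.3269

0.3269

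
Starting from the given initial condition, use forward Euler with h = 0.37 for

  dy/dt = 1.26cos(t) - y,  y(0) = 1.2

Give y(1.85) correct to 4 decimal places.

0.6107

Euler: y_{n+1} = y_n + h·f(t_n, y_n).
t=0.000000, y=1.200000: f=0.060000 → y ← 1.200000 + 0.37·0.060000 = 1.222200
t=0.370000, y=1.222200: f=-0.047468 → y ← 1.222200 + 0.37·(-0.047468) = 1.204637
t=0.740000, y=1.204637: f=-0.274167 → y ← 1.204637 + 0.37·(-0.274167) = 1.103195
t=1.110000, y=1.103195: f=-0.542922 → y ← 1.103195 + 0.37·(-0.542922) = 0.902314
t=1.480000, y=0.902314: f=-0.788068 → y ← 0.902314 + 0.37·(-0.788068) = 0.610729
y(1.85) ≈ 0.6107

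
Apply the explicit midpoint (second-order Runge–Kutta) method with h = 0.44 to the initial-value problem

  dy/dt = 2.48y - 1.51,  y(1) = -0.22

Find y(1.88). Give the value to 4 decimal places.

Midpoint: k1 = f(t_n, y_n); k2 = f(t_n + h/2, y_n + (h/2)·k1); y_{n+1} = y_n + h·k2.
t=1.000000, y=-0.220000:
  k1 = f(1.000000, -0.220000) = -2.055600
  k2 = f(1.220000, -0.672232) = -3.177135
  y ← -0.220000 + 0.44·(-3.177135) = -1.617940
t=1.440000, y=-1.617940:
  k1 = f(1.440000, -1.617940) = -5.522490
  k2 = f(1.660000, -2.832887) = -8.535561
  y ← -1.617940 + 0.44·(-8.535561) = -5.373586
y(1.88) ≈ -5.3736

-5.3736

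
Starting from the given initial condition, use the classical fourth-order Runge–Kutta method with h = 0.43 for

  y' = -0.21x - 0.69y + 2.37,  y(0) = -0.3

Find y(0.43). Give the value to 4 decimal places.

RK4: k1 = f(x_n, y_n); k2 = f(x_n + h/2, y_n + (h/2)·k1); k3 = f(x_n + h/2, y_n + (h/2)·k2); k4 = f(x_n + h, y_n + h·k3); y_{n+1} = y_n + (h/6)·(k1 + 2k2 + 2k3 + k4).
x=0.000000, y=-0.300000:
  k1 = f(0.000000, -0.300000) = 2.577000
  k2 = f(0.215000, 0.254055) = 2.149552
  k3 = f(0.215000, 0.162154) = 2.212964
  k4 = f(0.430000, 0.651574) = 1.830114
  y ← -0.300000 + (0.43/6)·(k1 + 2k2 + 2k3 + k4) = 0.641137
y(0.43) ≈ 0.6411

0.6411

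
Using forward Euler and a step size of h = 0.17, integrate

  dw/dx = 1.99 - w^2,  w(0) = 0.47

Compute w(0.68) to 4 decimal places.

Euler: w_{n+1} = w_n + h·f(x_n, w_n).
x=0.000000, w=0.470000: f=1.769100 → w ← 0.470000 + 0.17·1.769100 = 0.770747
x=0.170000, w=0.770747: f=1.395949 → w ← 0.770747 + 0.17·1.395949 = 1.008058
x=0.340000, w=1.008058: f=0.973818 → w ← 1.008058 + 0.17·0.973818 = 1.173607
x=0.510000, w=1.173607: f=0.612646 → w ← 1.173607 + 0.17·0.612646 = 1.277757
w(0.68) ≈ 1.2778

1.2778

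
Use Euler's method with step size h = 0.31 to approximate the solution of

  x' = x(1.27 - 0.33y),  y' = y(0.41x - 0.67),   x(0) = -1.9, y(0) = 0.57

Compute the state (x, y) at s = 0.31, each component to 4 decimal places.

Euler on (x,y): x_{n+1} = x_n + h·x', y_{n+1} = y_n + h·y'.
0.000000: (-1.900000, 0.570000); f=(-2.055610, -0.825930) → (-2.537239, 0.313962)
(x(0.31), y(0.31)) ≈ (-2.5372, 0.3140)

-2.5372, 0.3140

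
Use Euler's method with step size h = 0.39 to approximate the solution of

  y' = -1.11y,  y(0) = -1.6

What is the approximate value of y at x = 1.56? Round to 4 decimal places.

-0.1655

Euler: y_{n+1} = y_n + h·f(x_n, y_n).
x=0.000000, y=-1.600000: f=1.776000 → y ← -1.600000 + 0.39·1.776000 = -0.907360
x=0.390000, y=-0.907360: f=1.007170 → y ← -0.907360 + 0.39·1.007170 = -0.514564
x=0.780000, y=-0.514564: f=0.571166 → y ← -0.514564 + 0.39·0.571166 = -0.291809
x=1.170000, y=-0.291809: f=0.323908 → y ← -0.291809 + 0.39·0.323908 = -0.165485
y(1.56) ≈ -0.1655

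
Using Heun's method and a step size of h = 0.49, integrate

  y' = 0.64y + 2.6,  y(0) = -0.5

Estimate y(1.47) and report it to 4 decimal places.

Heun: k1 = f(t_n, y_n); k2 = f(t_n + h, y_n + h·k1); y_{n+1} = y_n + (h/2)·(k1 + k2).
t=0.000000, y=-0.500000:
  k1 = f(0.000000, -0.500000) = 2.280000
  k2 = f(0.490000, 0.617200) = 2.995008
  y ← -0.500000 + (0.49/2)·(2.280000 + 2.995008) = 0.792377
t=0.490000, y=0.792377:
  k1 = f(0.490000, 0.792377) = 3.107121
  k2 = f(0.980000, 2.314866) = 4.081514
  y ← 0.792377 + (0.49/2)·(3.107121 + 4.081514) = 2.553593
t=0.980000, y=2.553593:
  k1 = f(0.980000, 2.553593) = 4.234299
  k2 = f(1.470000, 4.628399) = 5.562176
  y ← 2.553593 + (0.49/2)·(4.234299 + 5.562176) = 4.953729
y(1.47) ≈ 4.9537

4.9537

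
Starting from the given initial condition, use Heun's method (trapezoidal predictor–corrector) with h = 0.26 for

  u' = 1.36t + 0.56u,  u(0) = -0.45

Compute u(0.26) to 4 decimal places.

Heun: k1 = f(t_n, u_n); k2 = f(t_n + h, u_n + h·k1); u_{n+1} = u_n + (h/2)·(k1 + k2).
t=0.000000, u=-0.450000:
  k1 = f(0.000000, -0.450000) = -0.252000
  k2 = f(0.260000, -0.515520) = 0.064909
  u ← -0.450000 + (0.26/2)·(-0.252000 + 0.064909) = -0.474322
u(0.26) ≈ -0.4743

-0.4743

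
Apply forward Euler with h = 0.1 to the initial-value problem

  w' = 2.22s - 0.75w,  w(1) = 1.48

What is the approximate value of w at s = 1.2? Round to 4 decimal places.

Euler: w_{n+1} = w_n + h·f(s_n, w_n).
s=1.000000, w=1.480000: f=1.110000 → w ← 1.480000 + 0.1·1.110000 = 1.591000
s=1.100000, w=1.591000: f=1.248750 → w ← 1.591000 + 0.1·1.248750 = 1.715875
w(1.2) ≈ 1.7159

1.7159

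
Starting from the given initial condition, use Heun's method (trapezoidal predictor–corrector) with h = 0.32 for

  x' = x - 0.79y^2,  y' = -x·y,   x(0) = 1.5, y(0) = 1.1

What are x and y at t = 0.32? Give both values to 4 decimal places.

1.8136, 0.6828

Heun on (x,y): k1 = f(t_n, state_n); k2 = f(t_n + h, state_n + h·k1); state_{n+1} = state_n + (h/2)·(k1 + k2).
0.000000: (1.500000, 1.100000)
  k1 = (0.544100, -1.650000)
  predictor → (1.674112, 0.572000)
  k2 = (1.415637, -0.957592)
  → (1.813558, 0.682785)
(x(0.32), y(0.32)) ≈ (1.8136, 0.6828)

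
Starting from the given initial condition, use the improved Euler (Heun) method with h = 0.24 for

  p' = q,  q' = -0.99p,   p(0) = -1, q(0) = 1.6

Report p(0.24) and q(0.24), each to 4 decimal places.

-0.5875, 1.7920

Heun on (p,q): k1 = f(t_n, state_n); k2 = f(t_n + h, state_n + h·k1); state_{n+1} = state_n + (h/2)·(k1 + k2).
0.000000: (-1.000000, 1.600000)
  k1 = (1.600000, 0.990000)
  predictor → (-0.616000, 1.837600)
  k2 = (1.837600, 0.609840)
  → (-0.587488, 1.791981)
(p(0.24), q(0.24)) ≈ (-0.5875, 1.7920)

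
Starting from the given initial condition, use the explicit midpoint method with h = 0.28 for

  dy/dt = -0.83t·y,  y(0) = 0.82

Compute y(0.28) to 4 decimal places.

Midpoint: k1 = f(t_n, y_n); k2 = f(t_n + h/2, y_n + (h/2)·k1); y_{n+1} = y_n + h·k2.
t=0.000000, y=0.820000:
  k1 = f(0.000000, 0.820000) = 0.000000
  k2 = f(0.140000, 0.820000) = -0.095284
  y ← 0.820000 + 0.28·(-0.095284) = 0.793320
y(0.28) ≈ 0.7933

0.7933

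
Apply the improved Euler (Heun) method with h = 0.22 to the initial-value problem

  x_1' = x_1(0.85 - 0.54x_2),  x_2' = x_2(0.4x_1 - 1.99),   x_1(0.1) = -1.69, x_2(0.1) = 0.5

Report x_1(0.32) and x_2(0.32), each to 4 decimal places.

-1.9526, 0.2908

Heun on (x_1,x_2): k1 = f(s_n, state_n); k2 = f(s_n + h, state_n + h·k1); state_{n+1} = state_n + (h/2)·(k1 + k2).
0.100000: (-1.690000, 0.500000)
  k1 = (-0.980200, -1.333000)
  predictor → (-1.905644, 0.206740)
  k2 = (-1.407052, -0.569002)
  → (-1.952598, 0.290780)
(x_1(0.32), x_2(0.32)) ≈ (-1.9526, 0.2908)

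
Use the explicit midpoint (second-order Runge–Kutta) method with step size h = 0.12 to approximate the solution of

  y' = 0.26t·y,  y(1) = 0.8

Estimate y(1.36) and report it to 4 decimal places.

0.8933

Midpoint: k1 = f(t_n, y_n); k2 = f(t_n + h/2, y_n + (h/2)·k1); y_{n+1} = y_n + h·k2.
t=1.000000, y=0.800000:
  k1 = f(1.000000, 0.800000) = 0.208000
  k2 = f(1.060000, 0.812480) = 0.223919
  y ← 0.800000 + 0.12·0.223919 = 0.826870
t=1.120000, y=0.826870:
  k1 = f(1.120000, 0.826870) = 0.240785
  k2 = f(1.180000, 0.841317) = 0.258116
  y ← 0.826870 + 0.12·0.258116 = 0.857844
t=1.240000, y=0.857844:
  k1 = f(1.240000, 0.857844) = 0.276569
  k2 = f(1.300000, 0.874438) = 0.295560
  y ← 0.857844 + 0.12·0.295560 = 0.893312
y(1.36) ≈ 0.8933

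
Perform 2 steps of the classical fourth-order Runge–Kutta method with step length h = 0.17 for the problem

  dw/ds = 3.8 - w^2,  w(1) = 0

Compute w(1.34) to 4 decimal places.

1.1308

RK4: k1 = f(s_n, w_n); k2 = f(s_n + h/2, w_n + (h/2)·k1); k3 = f(s_n + h/2, w_n + (h/2)·k2); k4 = f(s_n + h, w_n + h·k3); w_{n+1} = w_n + (h/6)·(k1 + 2k2 + 2k3 + k4).
s=1.000000, w=0.000000:
  k1 = f(1.000000, 0.000000) = 3.800000
  k2 = f(1.085000, 0.323000) = 3.695671
  k3 = f(1.085000, 0.314132) = 3.701321
  k4 = f(1.170000, 0.629225) = 3.404076
  w ← 0.000000 + (0.17/6)·(k1 + 2k2 + 2k3 + k4) = 0.623278
s=1.170000, w=0.623278:
  k1 = f(1.170000, 0.623278) = 3.411524
  k2 = f(1.255000, 0.913258) = 2.965960
  k3 = f(1.255000, 0.875385) = 3.033701
  k4 = f(1.340000, 1.139008) = 2.502662
  w ← 0.623278 + (0.17/6)·(k1 + 2k2 + 2k3 + k4) = 1.130828
w(1.34) ≈ 1.1308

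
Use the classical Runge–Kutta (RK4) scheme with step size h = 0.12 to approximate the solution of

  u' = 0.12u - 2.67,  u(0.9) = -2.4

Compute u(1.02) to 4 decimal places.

RK4: k1 = f(x_n, u_n); k2 = f(x_n + h/2, u_n + (h/2)·k1); k3 = f(x_n + h/2, u_n + (h/2)·k2); k4 = f(x_n + h, u_n + h·k3); u_{n+1} = u_n + (h/6)·(k1 + 2k2 + 2k3 + k4).
x=0.900000, u=-2.400000:
  k1 = f(0.900000, -2.400000) = -2.958000
  k2 = f(0.960000, -2.577480) = -2.979298
  k3 = f(0.960000, -2.578758) = -2.979451
  k4 = f(1.020000, -2.757534) = -3.000904
  u ← -2.400000 + (0.12/6)·(k1 + 2k2 + 2k3 + k4) = -2.757528
u(1.02) ≈ -2.7575

-2.7575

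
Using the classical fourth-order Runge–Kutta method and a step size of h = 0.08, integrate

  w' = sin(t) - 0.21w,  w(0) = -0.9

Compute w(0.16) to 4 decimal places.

-0.8576

RK4: k1 = f(t_n, w_n); k2 = f(t_n + h/2, w_n + (h/2)·k1); k3 = f(t_n + h/2, w_n + (h/2)·k2); k4 = f(t_n + h, w_n + h·k3); w_{n+1} = w_n + (h/6)·(k1 + 2k2 + 2k3 + k4).
t=0.000000, w=-0.900000:
  k1 = f(0.000000, -0.900000) = 0.189000
  k2 = f(0.040000, -0.892440) = 0.227402
  k3 = f(0.040000, -0.890904) = 0.227079
  k4 = f(0.080000, -0.881834) = 0.265100
  w ← -0.900000 + (0.08/6)·(k1 + 2k2 + 2k3 + k4) = -0.881826
t=0.080000, w=-0.881826:
  k1 = f(0.080000, -0.881826) = 0.265098
  k2 = f(0.120000, -0.871222) = 0.302669
  k3 = f(0.120000, -0.869719) = 0.302353
  k4 = f(0.160000, -0.857638) = 0.339422
  w ← -0.881826 + (0.08/6)·(k1 + 2k2 + 2k3 + k4) = -0.857632
w(0.16) ≈ -0.8576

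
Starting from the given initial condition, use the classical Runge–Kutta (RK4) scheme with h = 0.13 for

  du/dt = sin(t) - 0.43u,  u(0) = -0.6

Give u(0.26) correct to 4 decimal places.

-0.5041

RK4: k1 = f(t_n, u_n); k2 = f(t_n + h/2, u_n + (h/2)·k1); k3 = f(t_n + h/2, u_n + (h/2)·k2); k4 = f(t_n + h, u_n + h·k3); u_{n+1} = u_n + (h/6)·(k1 + 2k2 + 2k3 + k4).
t=0.000000, u=-0.600000:
  k1 = f(0.000000, -0.600000) = 0.258000
  k2 = f(0.065000, -0.583230) = 0.315743
  k3 = f(0.065000, -0.579477) = 0.314129
  k4 = f(0.130000, -0.559163) = 0.370074
  u ← -0.600000 + (0.13/6)·(k1 + 2k2 + 2k3 + k4) = -0.559097
t=0.130000, u=-0.559097:
  k1 = f(0.130000, -0.559097) = 0.370046
  k2 = f(0.195000, -0.535044) = 0.423836
  k3 = f(0.195000, -0.531548) = 0.422332
  k4 = f(0.260000, -0.504194) = 0.473884
  u ← -0.559097 + (0.13/6)·(k1 + 2k2 + 2k3 + k4) = -0.504145
u(0.26) ≈ -0.5041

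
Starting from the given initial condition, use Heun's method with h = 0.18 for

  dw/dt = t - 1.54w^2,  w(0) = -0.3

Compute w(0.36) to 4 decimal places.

-0.2886

Heun: k1 = f(t_n, w_n); k2 = f(t_n + h, w_n + h·k1); w_{n+1} = w_n + (h/2)·(k1 + k2).
t=0.000000, w=-0.300000:
  k1 = f(0.000000, -0.300000) = -0.138600
  k2 = f(0.180000, -0.324948) = 0.017390
  w ← -0.300000 + (0.18/2)·(-0.138600 + 0.017390) = -0.310909
t=0.180000, w=-0.310909:
  k1 = f(0.180000, -0.310909) = 0.031137
  k2 = f(0.360000, -0.305304) = 0.216455
  w ← -0.310909 + (0.18/2)·(0.031137 + 0.216455) = -0.288626
w(0.36) ≈ -0.2886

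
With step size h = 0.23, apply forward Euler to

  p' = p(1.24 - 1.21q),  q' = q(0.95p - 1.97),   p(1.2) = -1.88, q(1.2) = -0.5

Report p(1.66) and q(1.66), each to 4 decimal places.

-3.4922, 0.0026

Euler on (p,q): p_{n+1} = p_n + h·p', q_{n+1} = q_n + h·q'.
1.200000: (-1.880000, -0.500000); f=(-3.468600, 1.878000) → (-2.677778, -0.068060)
1.430000: (-2.677778, -0.068060); f=(-3.540967, 0.307215) → (-3.492200, 0.002600)
(p(1.66), q(1.66)) ≈ (-3.4922, 0.0026)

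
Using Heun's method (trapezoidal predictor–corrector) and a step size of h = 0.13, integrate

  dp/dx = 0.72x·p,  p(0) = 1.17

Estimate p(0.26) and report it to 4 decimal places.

Heun: k1 = f(x_n, p_n); k2 = f(x_n + h, p_n + h·k1); p_{n+1} = p_n + (h/2)·(k1 + k2).
x=0.000000, p=1.170000:
  k1 = f(0.000000, 1.170000) = 0.000000
  k2 = f(0.130000, 1.170000) = 0.109512
  p ← 1.170000 + (0.13/2)·(0.000000 + 0.109512) = 1.177118
x=0.130000, p=1.177118:
  k1 = f(0.130000, 1.177118) = 0.110178
  k2 = f(0.260000, 1.191441) = 0.223038
  p ← 1.177118 + (0.13/2)·(0.110178 + 0.223038) = 1.198777
p(0.26) ≈ 1.1988

1.1988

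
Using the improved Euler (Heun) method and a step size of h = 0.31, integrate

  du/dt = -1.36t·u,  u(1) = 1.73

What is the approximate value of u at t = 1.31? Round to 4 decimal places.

1.0890

Heun: k1 = f(t_n, u_n); k2 = f(t_n + h, u_n + h·k1); u_{n+1} = u_n + (h/2)·(k1 + k2).
t=1.000000, u=1.730000:
  k1 = f(1.000000, 1.730000) = -2.352800
  k2 = f(1.310000, 1.000632) = -1.782726
  u ← 1.730000 + (0.31/2)·(-2.352800 + (-1.782726)) = 1.088993
u(1.31) ≈ 1.0890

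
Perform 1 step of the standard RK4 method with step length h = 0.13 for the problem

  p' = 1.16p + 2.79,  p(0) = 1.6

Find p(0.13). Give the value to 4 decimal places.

RK4: k1 = f(s_n, p_n); k2 = f(s_n + h/2, p_n + (h/2)·k1); k3 = f(s_n + h/2, p_n + (h/2)·k2); k4 = f(s_n + h, p_n + h·k3); p_{n+1} = p_n + (h/6)·(k1 + 2k2 + 2k3 + k4).
s=0.000000, p=1.600000:
  k1 = f(0.000000, 1.600000) = 4.646000
  k2 = f(0.065000, 1.901990) = 4.996308
  k3 = f(0.065000, 1.924760) = 5.022722
  k4 = f(0.130000, 2.252954) = 5.403426
  p ← 1.600000 + (0.13/6)·(k1 + 2k2 + 2k3 + k4) = 2.251896
p(0.13) ≈ 2.2519

2.2519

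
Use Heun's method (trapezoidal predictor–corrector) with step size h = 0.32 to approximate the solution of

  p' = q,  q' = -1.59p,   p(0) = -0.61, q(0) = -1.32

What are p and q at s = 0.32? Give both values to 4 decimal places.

Heun on (p,q): k1 = f(s_n, state_n); k2 = f(s_n + h, state_n + h·k1); state_{n+1} = state_n + (h/2)·(k1 + k2).
0.000000: (-0.610000, -1.320000)
  k1 = (-1.320000, 0.969900)
  predictor → (-1.032400, -1.009632)
  k2 = (-1.009632, 1.641516)
  → (-0.982741, -0.902173)
(p(0.32), q(0.32)) ≈ (-0.9827, -0.9022)

-0.9827, -0.9022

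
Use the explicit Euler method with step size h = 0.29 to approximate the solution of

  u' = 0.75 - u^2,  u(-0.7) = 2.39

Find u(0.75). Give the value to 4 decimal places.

0.8708

Euler: u_{n+1} = u_n + h·f(t_n, u_n).
t=-0.700000, u=2.390000: f=-4.962100 → u ← 2.390000 + 0.29·(-4.962100) = 0.950991
t=-0.410000, u=0.950991: f=-0.154384 → u ← 0.950991 + 0.29·(-0.154384) = 0.906220
t=-0.120000, u=0.906220: f=-0.071234 → u ← 0.906220 + 0.29·(-0.071234) = 0.885562
t=0.170000, u=0.885562: f=-0.034220 → u ← 0.885562 + 0.29·(-0.034220) = 0.875638
t=0.460000, u=0.875638: f=-0.016742 → u ← 0.875638 + 0.29·(-0.016742) = 0.870783
u(0.75) ≈ 0.8708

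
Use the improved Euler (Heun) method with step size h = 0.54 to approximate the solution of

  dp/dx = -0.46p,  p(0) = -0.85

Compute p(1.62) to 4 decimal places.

-0.4072

Heun: k1 = f(x_n, p_n); k2 = f(x_n + h, p_n + h·k1); p_{n+1} = p_n + (h/2)·(k1 + k2).
x=0.000000, p=-0.850000:
  k1 = f(0.000000, -0.850000) = 0.391000
  k2 = f(0.540000, -0.638860) = 0.293876
  p ← -0.850000 + (0.54/2)·(0.391000 + 0.293876) = -0.665084
x=0.540000, p=-0.665084:
  k1 = f(0.540000, -0.665084) = 0.305938
  k2 = f(1.080000, -0.499877) = 0.229943
  p ← -0.665084 + (0.54/2)·(0.305938 + 0.229943) = -0.520396
x=1.080000, p=-0.520396:
  k1 = f(1.080000, -0.520396) = 0.239382
  k2 = f(1.620000, -0.391129) = 0.179919
  p ← -0.520396 + (0.54/2)·(0.239382 + 0.179919) = -0.407184
p(1.62) ≈ -0.4072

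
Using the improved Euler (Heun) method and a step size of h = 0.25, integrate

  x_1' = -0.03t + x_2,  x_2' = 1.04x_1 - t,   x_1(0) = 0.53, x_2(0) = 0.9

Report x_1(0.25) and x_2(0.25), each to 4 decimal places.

0.7713, 1.0358

Heun on (x_1,x_2): k1 = f(t_n, state_n); k2 = f(t_n + h, state_n + h·k1); state_{n+1} = state_n + (h/2)·(k1 + k2).
0.000000: (0.530000, 0.900000)
  k1 = (0.900000, 0.551200)
  predictor → (0.755000, 1.037800)
  k2 = (1.030300, 0.535200)
  → (0.771288, 1.035800)
(x_1(0.25), x_2(0.25)) ≈ (0.7713, 1.0358)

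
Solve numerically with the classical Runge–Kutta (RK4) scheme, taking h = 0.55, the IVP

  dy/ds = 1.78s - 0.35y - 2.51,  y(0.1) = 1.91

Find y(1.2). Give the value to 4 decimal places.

0.1217

RK4: k1 = f(s_n, y_n); k2 = f(s_n + h/2, y_n + (h/2)·k1); k3 = f(s_n + h/2, y_n + (h/2)·k2); k4 = f(s_n + h, y_n + h·k3); y_{n+1} = y_n + (h/6)·(k1 + 2k2 + 2k3 + k4).
s=0.100000, y=1.910000:
  k1 = f(0.100000, 1.910000) = -3.000500
  k2 = f(0.375000, 1.084862) = -2.222202
  k3 = f(0.375000, 1.298894) = -2.297113
  k4 = f(0.650000, 0.646588) = -1.579306
  y ← 1.910000 + (0.55/6)·(k1 + 2k2 + 2k3 + k4) = 0.661643
s=0.650000, y=0.661643:
  k1 = f(0.650000, 0.661643) = -1.584575
  k2 = f(0.925000, 0.225885) = -0.942560
  k3 = f(0.925000, 0.402439) = -1.004354
  k4 = f(1.200000, 0.109249) = -0.412237
  y ← 0.661643 + (0.55/6)·(k1 + 2k2 + 2k3 + k4) = 0.121668
y(1.2) ≈ 0.1217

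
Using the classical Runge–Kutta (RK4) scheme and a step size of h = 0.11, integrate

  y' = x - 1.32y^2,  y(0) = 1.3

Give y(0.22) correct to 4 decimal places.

RK4: k1 = f(x_n, y_n); k2 = f(x_n + h/2, y_n + (h/2)·k1); k3 = f(x_n + h/2, y_n + (h/2)·k2); k4 = f(x_n + h, y_n + h·k3); y_{n+1} = y_n + (h/6)·(k1 + 2k2 + 2k3 + k4).
x=0.000000, y=1.300000:
  k1 = f(0.000000, 1.300000) = -2.230800
  k2 = f(0.055000, 1.177306) = -1.774585
  k3 = f(0.055000, 1.202398) = -1.853404
  k4 = f(0.110000, 1.096126) = -1.475968
  y ← 1.300000 + (0.11/6)·(k1 + 2k2 + 2k3 + k4) = 1.099016
x=0.110000, y=1.099016:
  k1 = f(0.110000, 1.099016) = -1.484345
  k2 = f(0.165000, 1.017377) = -1.201275
  k3 = f(0.165000, 1.032946) = -1.243411
  k4 = f(0.220000, 0.962241) = -1.002199
  y ← 1.099016 + (0.11/6)·(k1 + 2k2 + 2k3 + k4) = 0.963791
y(0.22) ≈ 0.9638

0.9638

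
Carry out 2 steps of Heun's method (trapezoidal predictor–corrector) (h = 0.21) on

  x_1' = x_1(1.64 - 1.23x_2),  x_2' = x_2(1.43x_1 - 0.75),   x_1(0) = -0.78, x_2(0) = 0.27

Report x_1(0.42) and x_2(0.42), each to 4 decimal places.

-1.4070, 0.1107

Heun on (x_1,x_2): k1 = f(t_n, state_n); k2 = f(t_n + h, state_n + h·k1); state_{n+1} = state_n + (h/2)·(k1 + k2).
0.000000: (-0.780000, 0.270000)
  k1 = (-1.020162, -0.503658)
  predictor → (-0.994234, 0.164232)
  k2 = (-1.429703, -0.356671)
  → (-1.037236, 0.179665)
0.210000: (-1.037236, 0.179665)
  k1 = (-1.471850, -0.401237)
  predictor → (-1.346324, 0.095406)
  k2 = (-2.049982, -0.255233)
  → (-1.407028, 0.110736)
(x_1(0.42), x_2(0.42)) ≈ (-1.4070, 0.1107)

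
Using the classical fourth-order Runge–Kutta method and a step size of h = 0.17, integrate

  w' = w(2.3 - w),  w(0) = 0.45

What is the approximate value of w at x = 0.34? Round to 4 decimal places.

0.7984

RK4: k1 = f(x_n, w_n); k2 = f(x_n + h/2, w_n + (h/2)·k1); k3 = f(x_n + h/2, w_n + (h/2)·k2); k4 = f(x_n + h, w_n + h·k3); w_{n+1} = w_n + (h/6)·(k1 + 2k2 + 2k3 + k4).
x=0.000000, w=0.450000:
  k1 = f(0.000000, 0.450000) = 0.832500
  k2 = f(0.085000, 0.520763) = 0.926560
  k3 = f(0.085000, 0.528758) = 0.936558
  k4 = f(0.170000, 0.609215) = 1.030051
  w ← 0.450000 + (0.17/6)·(k1 + 2k2 + 2k3 + k4) = 0.608349
x=0.170000, w=0.608349:
  k1 = f(0.170000, 0.608349) = 1.029114
  k2 = f(0.255000, 0.695824) = 1.116224
  k3 = f(0.255000, 0.703228) = 1.122895
  k4 = f(0.340000, 0.799241) = 1.199468
  w ← 0.608349 + (0.17/6)·(k1 + 2k2 + 2k3 + k4) = 0.798376
w(0.34) ≈ 0.7984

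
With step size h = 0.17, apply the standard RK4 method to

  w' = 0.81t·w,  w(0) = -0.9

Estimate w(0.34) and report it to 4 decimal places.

-0.9431

RK4: k1 = f(t_n, w_n); k2 = f(t_n + h/2, w_n + (h/2)·k1); k3 = f(t_n + h/2, w_n + (h/2)·k2); k4 = f(t_n + h, w_n + h·k3); w_{n+1} = w_n + (h/6)·(k1 + 2k2 + 2k3 + k4).
t=0.000000, w=-0.900000:
  k1 = f(0.000000, -0.900000) = 0.000000
  k2 = f(0.085000, -0.900000) = -0.061965
  k3 = f(0.085000, -0.905267) = -0.062328
  k4 = f(0.170000, -0.910596) = -0.125389
  w ← -0.900000 + (0.17/6)·(k1 + 2k2 + 2k3 + k4) = -0.910596
t=0.170000, w=-0.910596:
  k1 = f(0.170000, -0.910596) = -0.125389
  k2 = f(0.255000, -0.921254) = -0.190285
  k3 = f(0.255000, -0.926770) = -0.191424
  k4 = f(0.340000, -0.943138) = -0.259740
  w ← -0.910596 + (0.17/6)·(k1 + 2k2 + 2k3 + k4) = -0.943138
w(0.34) ≈ -0.9431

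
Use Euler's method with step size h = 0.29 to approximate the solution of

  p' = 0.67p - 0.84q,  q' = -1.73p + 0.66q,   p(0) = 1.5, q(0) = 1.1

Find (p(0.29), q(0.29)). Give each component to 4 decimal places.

Euler on (p,q): p_{n+1} = p_n + h·p', q_{n+1} = q_n + h·q'.
0.000000: (1.500000, 1.100000); f=(0.081000, -1.869000) → (1.523490, 0.557990)
(p(0.29), q(0.29)) ≈ (1.5235, 0.5580)

1.5235, 0.5580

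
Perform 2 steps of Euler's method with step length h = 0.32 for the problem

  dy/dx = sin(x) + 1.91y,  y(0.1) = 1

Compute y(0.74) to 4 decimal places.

2.7779

Euler: y_{n+1} = y_n + h·f(x_n, y_n).
x=0.100000, y=1.000000: f=2.009833 → y ← 1.000000 + 0.32·2.009833 = 1.643147
x=0.420000, y=1.643147: f=3.546171 → y ← 1.643147 + 0.32·3.546171 = 2.777921
y(0.74) ≈ 2.7779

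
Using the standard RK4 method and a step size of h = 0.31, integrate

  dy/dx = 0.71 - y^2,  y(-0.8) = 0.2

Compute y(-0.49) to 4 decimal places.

0.3915

RK4: k1 = f(x_n, y_n); k2 = f(x_n + h/2, y_n + (h/2)·k1); k3 = f(x_n + h/2, y_n + (h/2)·k2); k4 = f(x_n + h, y_n + h·k3); y_{n+1} = y_n + (h/6)·(k1 + 2k2 + 2k3 + k4).
x=-0.800000, y=0.200000:
  k1 = f(-0.800000, 0.200000) = 0.670000
  k2 = f(-0.645000, 0.303850) = 0.617675
  k3 = f(-0.645000, 0.295740) = 0.622538
  k4 = f(-0.490000, 0.392987) = 0.555561
  y ← 0.200000 + (0.31/6)·(k1 + 2k2 + 2k3 + k4) = 0.391476
y(-0.49) ≈ 0.3915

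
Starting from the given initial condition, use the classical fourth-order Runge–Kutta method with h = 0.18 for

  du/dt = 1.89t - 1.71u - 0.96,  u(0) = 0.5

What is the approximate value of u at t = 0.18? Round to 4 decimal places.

RK4: k1 = f(t_n, u_n); k2 = f(t_n + h/2, u_n + (h/2)·k1); k3 = f(t_n + h/2, u_n + (h/2)·k2); k4 = f(t_n + h, u_n + h·k3); u_{n+1} = u_n + (h/6)·(k1 + 2k2 + 2k3 + k4).
t=0.000000, u=0.500000:
  k1 = f(0.000000, 0.500000) = -1.815000
  k2 = f(0.090000, 0.336650) = -1.365571
  k3 = f(0.090000, 0.377099) = -1.434739
  k4 = f(0.180000, 0.241747) = -1.033187
  u ← 0.500000 + (0.18/6)·(k1 + 2k2 + 2k3 + k4) = 0.246536
u(0.18) ≈ 0.2465

0.2465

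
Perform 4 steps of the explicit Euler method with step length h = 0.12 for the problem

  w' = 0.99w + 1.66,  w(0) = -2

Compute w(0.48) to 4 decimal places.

-2.1832

Euler: w_{n+1} = w_n + h·f(t_n, w_n).
t=0.000000, w=-2.000000: f=-0.320000 → w ← -2.000000 + 0.12·(-0.320000) = -2.038400
t=0.120000, w=-2.038400: f=-0.358016 → w ← -2.038400 + 0.12·(-0.358016) = -2.081362
t=0.240000, w=-2.081362: f=-0.400548 → w ← -2.081362 + 0.12·(-0.400548) = -2.129428
t=0.360000, w=-2.129428: f=-0.448133 → w ← -2.129428 + 0.12·(-0.448133) = -2.183204
w(0.48) ≈ -2.1832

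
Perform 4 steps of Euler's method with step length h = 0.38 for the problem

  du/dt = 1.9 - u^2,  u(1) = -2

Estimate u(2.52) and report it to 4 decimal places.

Euler: u_{n+1} = u_n + h·f(t_n, u_n).
t=1.000000, u=-2.000000: f=-2.100000 → u ← -2.000000 + 0.38·(-2.100000) = -2.798000
t=1.380000, u=-2.798000: f=-5.928804 → u ← -2.798000 + 0.38·(-5.928804) = -5.050946
t=1.760000, u=-5.050946: f=-23.612051 → u ← -5.050946 + 0.38·(-23.612051) = -14.023525
t=2.140000, u=-14.023525: f=-194.759247 → u ← -14.023525 + 0.38·(-194.759247) = -88.032039
u(2.52) ≈ -88.0320

-88.0320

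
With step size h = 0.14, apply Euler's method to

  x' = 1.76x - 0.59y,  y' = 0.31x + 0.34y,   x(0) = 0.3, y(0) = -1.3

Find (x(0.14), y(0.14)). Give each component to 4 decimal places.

Euler on (x,y): x_{n+1} = x_n + h·x', y_{n+1} = y_n + h·y'.
0.000000: (0.300000, -1.300000); f=(1.295000, -0.349000) → (0.481300, -1.348860)
(x(0.14), y(0.14)) ≈ (0.4813, -1.3489)

0.4813, -1.3489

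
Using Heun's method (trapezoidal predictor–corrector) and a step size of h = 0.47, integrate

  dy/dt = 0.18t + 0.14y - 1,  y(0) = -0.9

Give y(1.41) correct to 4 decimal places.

Heun: k1 = f(t_n, y_n); k2 = f(t_n + h, y_n + h·k1); y_{n+1} = y_n + (h/2)·(k1 + k2).
t=0.000000, y=-0.900000:
  k1 = f(0.000000, -0.900000) = -1.126000
  k2 = f(0.470000, -1.429220) = -1.115491
  y ← -0.900000 + (0.47/2)·(-1.126000 + (-1.115491)) = -1.426750
t=0.470000, y=-1.426750:
  k1 = f(0.470000, -1.426750) = -1.115145
  k2 = f(0.940000, -1.950869) = -1.103922
  y ← -1.426750 + (0.47/2)·(-1.115145 + (-1.103922)) = -1.948231
t=0.940000, y=-1.948231:
  k1 = f(0.940000, -1.948231) = -1.103552
  k2 = f(1.410000, -2.466901) = -1.091566
  y ← -1.948231 + (0.47/2)·(-1.103552 + (-1.091566)) = -2.464084
y(1.41) ≈ -2.4641

-2.4641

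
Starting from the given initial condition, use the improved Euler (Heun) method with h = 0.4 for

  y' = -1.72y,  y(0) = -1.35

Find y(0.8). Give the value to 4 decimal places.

-0.4064

Heun: k1 = f(x_n, y_n); k2 = f(x_n + h, y_n + h·k1); y_{n+1} = y_n + (h/2)·(k1 + k2).
x=0.000000, y=-1.350000:
  k1 = f(0.000000, -1.350000) = 2.322000
  k2 = f(0.400000, -0.421200) = 0.724464
  y ← -1.350000 + (0.4/2)·(2.322000 + 0.724464) = -0.740707
x=0.400000, y=-0.740707:
  k1 = f(0.400000, -0.740707) = 1.274016
  k2 = f(0.800000, -0.231101) = 0.397493
  y ← -0.740707 + (0.4/2)·(1.274016 + 0.397493) = -0.406405
y(0.8) ≈ -0.4064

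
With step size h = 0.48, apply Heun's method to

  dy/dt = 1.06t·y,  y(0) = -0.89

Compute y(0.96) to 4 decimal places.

-1.4241

Heun: k1 = f(t_n, y_n); k2 = f(t_n + h, y_n + h·k1); y_{n+1} = y_n + (h/2)·(k1 + k2).
t=0.000000, y=-0.890000:
  k1 = f(0.000000, -0.890000) = 0.000000
  k2 = f(0.480000, -0.890000) = -0.452832
  y ← -0.890000 + (0.48/2)·(0.000000 + (-0.452832)) = -0.998680
t=0.480000, y=-0.998680:
  k1 = f(0.480000, -0.998680) = -0.508128
  k2 = f(0.960000, -1.242581) = -1.264451
  y ← -0.998680 + (0.48/2)·(-0.508128 + (-1.264451)) = -1.424099
y(0.96) ≈ -1.4241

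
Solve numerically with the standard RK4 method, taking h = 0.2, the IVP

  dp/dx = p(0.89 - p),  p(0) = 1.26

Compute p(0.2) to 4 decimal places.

RK4: k1 = f(x_n, p_n); k2 = f(x_n + h/2, p_n + (h/2)·k1); k3 = f(x_n + h/2, p_n + (h/2)·k2); k4 = f(x_n + h, p_n + h·k3); p_{n+1} = p_n + (h/6)·(k1 + 2k2 + 2k3 + k4).
x=0.000000, p=1.260000:
  k1 = f(0.000000, 1.260000) = -0.466200
  k2 = f(0.100000, 1.213380) = -0.392383
  k3 = f(0.100000, 1.220762) = -0.403781
  k4 = f(0.200000, 1.179244) = -0.341089
  p ← 1.260000 + (0.2/6)·(k1 + 2k2 + 2k3 + k4) = 1.180013
p(0.2) ≈ 1.1800

1.1800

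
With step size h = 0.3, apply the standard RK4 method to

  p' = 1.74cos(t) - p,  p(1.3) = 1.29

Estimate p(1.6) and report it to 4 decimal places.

RK4: k1 = f(t_n, p_n); k2 = f(t_n + h/2, p_n + (h/2)·k1); k3 = f(t_n + h/2, p_n + (h/2)·k2); k4 = f(t_n + h, p_n + h·k3); p_{n+1} = p_n + (h/6)·(k1 + 2k2 + 2k3 + k4).
t=1.300000, p=1.290000:
  k1 = f(1.300000, 1.290000) = -0.824552
  k2 = f(1.450000, 1.166317) = -0.956642
  k3 = f(1.450000, 1.146504) = -0.936829
  k4 = f(1.600000, 1.008951) = -1.059759
  p ← 1.290000 + (0.3/6)·(k1 + 2k2 + 2k3 + k4) = 1.006437
p(1.6) ≈ 1.0064

1.0064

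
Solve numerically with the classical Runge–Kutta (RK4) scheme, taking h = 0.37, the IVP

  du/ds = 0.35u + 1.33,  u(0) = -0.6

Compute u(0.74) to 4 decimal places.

RK4: k1 = f(s_n, u_n); k2 = f(s_n + h/2, u_n + (h/2)·k1); k3 = f(s_n + h/2, u_n + (h/2)·k2); k4 = f(s_n + h, u_n + h·k3); u_{n+1} = u_n + (h/6)·(k1 + 2k2 + 2k3 + k4).
s=0.000000, u=-0.600000:
  k1 = f(0.000000, -0.600000) = 1.120000
  k2 = f(0.185000, -0.392800) = 1.192520
  k3 = f(0.185000, -0.379384) = 1.197216
  k4 = f(0.370000, -0.157030) = 1.275039
  u ← -0.600000 + (0.37/6)·(k1 + 2k2 + 2k3 + k4) = -0.157572
s=0.370000, u=-0.157572:
  k1 = f(0.370000, -0.157572) = 1.274850
  k2 = f(0.555000, 0.078275) = 1.357396
  k3 = f(0.555000, 0.093546) = 1.362741
  k4 = f(0.740000, 0.346642) = 1.451325
  u ← -0.157572 + (0.37/6)·(k1 + 2k2 + 2k3 + k4) = 0.346026
u(0.74) ≈ 0.3460

0.3460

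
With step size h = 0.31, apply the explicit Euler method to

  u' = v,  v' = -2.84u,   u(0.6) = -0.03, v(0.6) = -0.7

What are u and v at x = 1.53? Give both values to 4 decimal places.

Euler on (u,v): u_{n+1} = u_n + h·u', v_{n+1} = v_n + h·v'.
0.600000: (-0.030000, -0.700000); f=(-0.700000, 0.085200) → (-0.247000, -0.673588)
0.910000: (-0.247000, -0.673588); f=(-0.673588, 0.701480) → (-0.455812, -0.456129)
1.220000: (-0.455812, -0.456129); f=(-0.456129, 1.294507) → (-0.597212, -0.054832)
(u(1.53), v(1.53)) ≈ (-0.5972, -0.0548)

-0.5972, -0.0548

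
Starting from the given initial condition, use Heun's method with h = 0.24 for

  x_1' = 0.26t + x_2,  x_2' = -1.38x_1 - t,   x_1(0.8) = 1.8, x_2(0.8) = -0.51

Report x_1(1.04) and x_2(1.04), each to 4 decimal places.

1.6404, -1.3150

Heun on (x_1,x_2): k1 = f(t_n, state_n); k2 = f(t_n + h, state_n + h·k1); state_{n+1} = state_n + (h/2)·(k1 + k2).
0.800000: (1.800000, -0.510000)
  k1 = (-0.302000, -3.284000)
  predictor → (1.727520, -1.298160)
  k2 = (-1.027760, -3.423978)
  → (1.640429, -1.314957)
(x_1(1.04), x_2(1.04)) ≈ (1.6404, -1.3150)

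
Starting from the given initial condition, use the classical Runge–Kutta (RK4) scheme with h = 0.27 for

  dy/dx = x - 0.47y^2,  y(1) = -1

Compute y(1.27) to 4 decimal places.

RK4: k1 = f(x_n, y_n); k2 = f(x_n + h/2, y_n + (h/2)·k1); k3 = f(x_n + h/2, y_n + (h/2)·k2); k4 = f(x_n + h, y_n + h·k3); y_{n+1} = y_n + (h/6)·(k1 + 2k2 + 2k3 + k4).
x=1.000000, y=-1.000000:
  k1 = f(1.000000, -1.000000) = 0.530000
  k2 = f(1.135000, -0.928450) = 0.729851
  k3 = f(1.135000, -0.901470) = 0.753055
  k4 = f(1.270000, -0.796675) = 0.971695
  y ← -1.000000 + (0.27/6)·(k1 + 2k2 + 2k3 + k4) = -0.798962
y(1.27) ≈ -0.7990

-0.7990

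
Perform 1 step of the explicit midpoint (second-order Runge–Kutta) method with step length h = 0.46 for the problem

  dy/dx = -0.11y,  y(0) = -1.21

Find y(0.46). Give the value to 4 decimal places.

Midpoint: k1 = f(x_n, y_n); k2 = f(x_n + h/2, y_n + (h/2)·k1); y_{n+1} = y_n + h·k2.
x=0.000000, y=-1.210000:
  k1 = f(0.000000, -1.210000) = 0.133100
  k2 = f(0.230000, -1.179387) = 0.129733
  y ← -1.210000 + 0.46·0.129733 = -1.150323
y(0.46) ≈ -1.1503

-1.1503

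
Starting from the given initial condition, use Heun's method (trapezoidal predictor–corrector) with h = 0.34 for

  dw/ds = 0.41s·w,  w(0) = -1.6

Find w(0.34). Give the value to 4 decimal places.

Heun: k1 = f(s_n, w_n); k2 = f(s_n + h, w_n + h·k1); w_{n+1} = w_n + (h/2)·(k1 + k2).
s=0.000000, w=-1.600000:
  k1 = f(0.000000, -1.600000) = 0.000000
  k2 = f(0.340000, -1.600000) = -0.223040
  w ← -1.600000 + (0.34/2)·(0.000000 + (-0.223040)) = -1.637917
w(0.34) ≈ -1.6379

-1.6379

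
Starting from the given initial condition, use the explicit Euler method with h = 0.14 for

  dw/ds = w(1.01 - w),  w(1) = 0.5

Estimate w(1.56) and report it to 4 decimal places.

Euler: w_{n+1} = w_n + h·f(s_n, w_n).
s=1.000000, w=0.500000: f=0.255000 → w ← 0.500000 + 0.14·0.255000 = 0.535700
s=1.140000, w=0.535700: f=0.254083 → w ← 0.535700 + 0.14·0.254083 = 0.571272
s=1.280000, w=0.571272: f=0.250633 → w ← 0.571272 + 0.14·0.250633 = 0.606360
s=1.420000, w=0.606360: f=0.244751 → w ← 0.606360 + 0.14·0.244751 = 0.640625
w(1.56) ≈ 0.6406

0.6406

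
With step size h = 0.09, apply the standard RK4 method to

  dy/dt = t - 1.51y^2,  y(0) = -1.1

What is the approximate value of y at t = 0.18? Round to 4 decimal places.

RK4: k1 = f(t_n, y_n); k2 = f(t_n + h/2, y_n + (h/2)·k1); k3 = f(t_n + h/2, y_n + (h/2)·k2); k4 = f(t_n + h, y_n + h·k3); y_{n+1} = y_n + (h/6)·(k1 + 2k2 + 2k3 + k4).
t=0.000000, y=-1.100000:
  k1 = f(0.000000, -1.100000) = -1.827100
  k2 = f(0.045000, -1.182220) = -2.065441
  k3 = f(0.045000, -1.192945) = -2.103907
  k4 = f(0.090000, -1.289352) = -2.420266
  y ← -1.100000 + (0.09/6)·(k1 + 2k2 + 2k3 + k4) = -1.288791
t=0.090000, y=-1.288791:
  k1 = f(0.090000, -1.288791) = -2.418083
  k2 = f(0.135000, -1.397605) = -2.814481
  k3 = f(0.135000, -1.415443) = -2.890251
  k4 = f(0.180000, -1.548914) = -3.442691
  y ← -1.288791 + (0.09/6)·(k1 + 2k2 + 2k3 + k4) = -1.547845
y(0.18) ≈ -1.5478

-1.5478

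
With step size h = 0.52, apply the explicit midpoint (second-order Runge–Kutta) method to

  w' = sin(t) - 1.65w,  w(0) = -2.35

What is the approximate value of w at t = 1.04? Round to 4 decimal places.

Midpoint: k1 = f(t_n, w_n); k2 = f(t_n + h/2, w_n + (h/2)·k1); w_{n+1} = w_n + h·k2.
t=0.000000, w=-2.350000:
  k1 = f(0.000000, -2.350000) = 3.877500
  k2 = f(0.260000, -1.341850) = 2.471133
  w ← -2.350000 + 0.52·2.471133 = -1.065011
t=0.520000, w=-1.065011:
  k1 = f(0.520000, -1.065011) = 2.254148
  k2 = f(0.780000, -0.478932) = 1.493518
  w ← -1.065011 + 0.52·1.493518 = -0.288382
w(1.04) ≈ -0.2884

-0.2884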